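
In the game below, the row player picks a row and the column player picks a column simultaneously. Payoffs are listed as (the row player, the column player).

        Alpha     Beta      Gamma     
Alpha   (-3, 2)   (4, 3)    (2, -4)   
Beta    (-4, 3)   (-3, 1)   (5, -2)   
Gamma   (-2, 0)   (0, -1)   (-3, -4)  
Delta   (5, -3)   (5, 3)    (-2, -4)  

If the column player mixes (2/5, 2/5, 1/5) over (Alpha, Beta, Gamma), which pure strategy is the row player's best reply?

The row player's best reply maximizes expected payoff against the mix.
Alpha: (2/5)·(-3) + (2/5)·4 + (1/5)·2 = 4/5
Beta: (2/5)·(-4) + (2/5)·(-3) + (1/5)·5 = -9/5
Gamma: (2/5)·(-2) + (2/5)·0 + (1/5)·(-3) = -7/5
Delta: (2/5)·5 + (2/5)·5 + (1/5)·(-2) = 18/5
Highest expected payoff is 18/5, from Delta.

Delta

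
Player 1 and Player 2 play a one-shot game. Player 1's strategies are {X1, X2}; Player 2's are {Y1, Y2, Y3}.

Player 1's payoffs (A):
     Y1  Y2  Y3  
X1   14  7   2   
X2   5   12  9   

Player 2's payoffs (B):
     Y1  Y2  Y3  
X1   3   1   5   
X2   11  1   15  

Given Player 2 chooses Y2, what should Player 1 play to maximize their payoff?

With Player 2 fixed at Y2, Player 1's payoffs are: X1 → 7, X2 → 12.
The maximum is 12, achieved by X2.

X2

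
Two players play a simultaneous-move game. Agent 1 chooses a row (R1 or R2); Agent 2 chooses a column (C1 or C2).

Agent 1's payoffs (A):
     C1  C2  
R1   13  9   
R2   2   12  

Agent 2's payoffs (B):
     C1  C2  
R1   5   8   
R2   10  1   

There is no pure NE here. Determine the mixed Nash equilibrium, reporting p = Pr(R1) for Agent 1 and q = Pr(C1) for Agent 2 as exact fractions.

Each player's mixing probability is pinned down by making the *other* player indifferent.
Agent 2 indifferent between C1 and C2: p·5 + (1−p)·10 = p·8 + (1−p)·1 ⟹ 10 + (-5)p = 1 + 7p ⟹ p = 3/4.
Agent 1 indifferent between R1 and R2: q·13 + (1−q)·9 = q·2 + (1−q)·12 ⟹ 9 + 4q = 12 + (-10)q ⟹ q = 3/14.

p = 3/4, q = 3/14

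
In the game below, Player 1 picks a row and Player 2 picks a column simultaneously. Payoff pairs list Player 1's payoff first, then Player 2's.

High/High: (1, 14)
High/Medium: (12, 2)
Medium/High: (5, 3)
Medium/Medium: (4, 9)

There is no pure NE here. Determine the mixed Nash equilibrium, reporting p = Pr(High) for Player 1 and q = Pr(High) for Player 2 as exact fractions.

Each player's mixing probability is pinned down by making the *other* player indifferent.
Player 2 indifferent between High and Medium: p·14 + (1−p)·3 = p·2 + (1−p)·9 ⟹ 3 + 11p = 9 + (-7)p ⟹ p = 1/3.
Player 1 indifferent between High and Medium: q·1 + (1−q)·12 = q·5 + (1−q)·4 ⟹ 12 + (-11)q = 4 + 1q ⟹ q = 2/3.

p = 1/3, q = 2/3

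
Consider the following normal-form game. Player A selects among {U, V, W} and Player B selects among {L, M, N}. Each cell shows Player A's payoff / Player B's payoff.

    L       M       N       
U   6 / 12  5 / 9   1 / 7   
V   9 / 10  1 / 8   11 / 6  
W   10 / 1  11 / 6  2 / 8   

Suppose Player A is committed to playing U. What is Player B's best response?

L

With Player A fixed at U, Player B's payoffs are: L → 12, M → 9, N → 7.
The maximum is 12, achieved by L.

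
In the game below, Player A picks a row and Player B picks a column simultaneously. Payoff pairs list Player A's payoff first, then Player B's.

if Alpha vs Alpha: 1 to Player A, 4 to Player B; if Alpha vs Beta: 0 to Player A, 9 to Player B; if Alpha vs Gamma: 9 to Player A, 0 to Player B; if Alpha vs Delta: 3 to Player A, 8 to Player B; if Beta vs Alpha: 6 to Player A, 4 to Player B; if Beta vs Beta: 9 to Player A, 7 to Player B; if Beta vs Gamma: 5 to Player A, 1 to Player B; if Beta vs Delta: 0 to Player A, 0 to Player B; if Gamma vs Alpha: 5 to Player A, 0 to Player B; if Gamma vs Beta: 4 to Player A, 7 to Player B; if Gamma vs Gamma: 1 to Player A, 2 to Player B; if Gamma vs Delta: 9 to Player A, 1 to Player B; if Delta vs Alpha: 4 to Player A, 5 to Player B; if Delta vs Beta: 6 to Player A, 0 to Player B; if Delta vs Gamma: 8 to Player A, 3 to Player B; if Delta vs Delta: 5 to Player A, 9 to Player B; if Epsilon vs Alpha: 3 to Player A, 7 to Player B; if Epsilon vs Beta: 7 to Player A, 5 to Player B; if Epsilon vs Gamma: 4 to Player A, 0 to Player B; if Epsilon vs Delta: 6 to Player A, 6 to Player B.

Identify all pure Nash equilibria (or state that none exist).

(Beta, Beta)

A profile is a Nash equilibrium when each player is best-responding to the other.
Player A's best responses — vs Alpha: Beta (payoff 6); vs Beta: Beta (payoff 9); vs Gamma: Alpha (payoff 9); vs Delta: Gamma (payoff 9).
Player B's best responses — vs Alpha: Beta (payoff 9); vs Beta: Beta (payoff 7); vs Gamma: Beta (payoff 7); vs Delta: Delta (payoff 9); vs Epsilon: Alpha (payoff 7).
The only mutual best response is (Beta, Beta); neither player gains by switching there.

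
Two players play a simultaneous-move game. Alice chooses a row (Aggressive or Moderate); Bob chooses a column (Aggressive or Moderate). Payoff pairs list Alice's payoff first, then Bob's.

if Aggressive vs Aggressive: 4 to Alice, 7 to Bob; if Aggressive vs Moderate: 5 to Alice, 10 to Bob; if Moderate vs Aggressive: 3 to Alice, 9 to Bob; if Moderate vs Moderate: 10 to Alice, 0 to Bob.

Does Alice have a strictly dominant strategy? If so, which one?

None

A strategy is strictly dominant if it gives Alice a strictly higher payoff than every other strategy, against every choice by the opponent.
Aggressive is not dominant: against Moderate, Moderate gives 10 > 5.
Moderate is not dominant: against Aggressive, Aggressive gives 4 > 3.
No single strategy is best against every opponent action.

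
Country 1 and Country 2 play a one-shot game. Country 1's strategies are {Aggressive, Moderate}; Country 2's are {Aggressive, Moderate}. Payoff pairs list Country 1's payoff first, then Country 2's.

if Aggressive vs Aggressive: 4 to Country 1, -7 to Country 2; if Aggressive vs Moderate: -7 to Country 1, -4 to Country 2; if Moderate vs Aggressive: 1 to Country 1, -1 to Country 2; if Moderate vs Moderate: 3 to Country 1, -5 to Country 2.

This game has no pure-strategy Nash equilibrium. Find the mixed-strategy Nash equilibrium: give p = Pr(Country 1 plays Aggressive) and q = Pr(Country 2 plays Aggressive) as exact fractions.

Each player's mixing probability is pinned down by making the *other* player indifferent.
Country 2 indifferent between Aggressive and Moderate: p·(-7) + (1−p)·(-1) = p·(-4) + (1−p)·(-5) ⟹ (-1) + (-6)p = (-5) + 1p ⟹ p = 4/7.
Country 1 indifferent between Aggressive and Moderate: q·4 + (1−q)·(-7) = q·1 + (1−q)·3 ⟹ (-7) + 11q = 3 + (-2)q ⟹ q = 10/13.

p = 4/7, q = 10/13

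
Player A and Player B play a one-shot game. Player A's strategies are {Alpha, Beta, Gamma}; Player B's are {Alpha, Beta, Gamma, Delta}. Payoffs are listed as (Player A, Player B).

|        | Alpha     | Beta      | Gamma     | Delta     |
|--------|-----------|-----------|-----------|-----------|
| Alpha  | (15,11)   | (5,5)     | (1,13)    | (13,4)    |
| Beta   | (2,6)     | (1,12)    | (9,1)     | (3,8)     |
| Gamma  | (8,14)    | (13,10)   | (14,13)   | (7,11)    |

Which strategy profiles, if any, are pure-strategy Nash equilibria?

No pure-strategy Nash equilibrium

Find each player's best response to every opponent strategy; NE are the intersections.
Player A's best responses — vs Alpha: Alpha (payoff 15); vs Beta: Gamma (payoff 13); vs Gamma: Gamma (payoff 14); vs Delta: Alpha (payoff 13).
Player B's best responses — vs Alpha: Gamma (payoff 13); vs Beta: Beta (payoff 12); vs Gamma: Alpha (payoff 14).
No cell has both players best-responding. For instance, Player A's best reply to Alpha is Alpha, but against Alpha Player B prefers Gamma over Alpha.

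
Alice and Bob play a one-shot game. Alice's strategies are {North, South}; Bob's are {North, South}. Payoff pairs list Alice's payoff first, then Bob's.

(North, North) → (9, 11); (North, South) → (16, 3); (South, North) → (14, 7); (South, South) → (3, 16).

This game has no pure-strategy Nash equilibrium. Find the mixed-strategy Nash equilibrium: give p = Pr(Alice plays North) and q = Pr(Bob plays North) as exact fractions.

In a mixed NE each player is indifferent between their pure strategies, so the opponent's mix sets the indifference.
Bob indifferent between North and South: p·11 + (1−p)·7 = p·3 + (1−p)·16 ⟹ 7 + 4p = 16 + (-13)p ⟹ p = 9/17.
Alice indifferent between North and South: q·9 + (1−q)·16 = q·14 + (1−q)·3 ⟹ 16 + (-7)q = 3 + 11q ⟹ q = 13/18.

p = 9/17, q = 13/18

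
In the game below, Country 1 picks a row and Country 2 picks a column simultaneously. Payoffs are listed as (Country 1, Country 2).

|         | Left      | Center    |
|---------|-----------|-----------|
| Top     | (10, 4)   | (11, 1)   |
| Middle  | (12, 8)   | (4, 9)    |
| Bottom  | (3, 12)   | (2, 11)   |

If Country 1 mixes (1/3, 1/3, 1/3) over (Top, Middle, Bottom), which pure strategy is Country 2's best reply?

Left

Country 2's best reply maximizes expected payoff against the mix.
Left: (1/3)·4 + (1/3)·8 + (1/3)·12 = 8
Center: (1/3)·1 + (1/3)·9 + (1/3)·11 = 7
Highest expected payoff is 8, from Left.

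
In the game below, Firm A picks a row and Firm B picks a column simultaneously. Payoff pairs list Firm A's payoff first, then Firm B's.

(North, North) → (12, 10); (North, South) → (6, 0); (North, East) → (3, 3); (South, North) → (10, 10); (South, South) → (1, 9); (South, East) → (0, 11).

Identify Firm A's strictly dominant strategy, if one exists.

North

Check whether one of Firm A's strategies beats all alternatives regardless of what the opponent does.
North strictly dominates: vs North: 12 > 10; vs South: 6 > 1; vs East: 3 > 0.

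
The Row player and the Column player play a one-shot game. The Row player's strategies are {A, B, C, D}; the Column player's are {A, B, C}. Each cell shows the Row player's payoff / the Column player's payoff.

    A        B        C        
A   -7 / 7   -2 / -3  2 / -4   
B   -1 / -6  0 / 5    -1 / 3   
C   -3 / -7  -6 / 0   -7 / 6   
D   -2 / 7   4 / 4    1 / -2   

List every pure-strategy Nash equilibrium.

Check mutual best responses: a cell is a NE iff neither player can gain by unilaterally deviating.
The Row player's best responses — vs A: B (payoff -1); vs B: D (payoff 4); vs C: A (payoff 2).
The Column player's best responses — vs A: A (payoff 7); vs B: B (payoff 5); vs C: C (payoff 6); vs D: A (payoff 7).
No cell has both players best-responding. For instance, the Row player's best reply to C is A, but against A the Column player prefers A over C.

There is no pure-strategy Nash equilibrium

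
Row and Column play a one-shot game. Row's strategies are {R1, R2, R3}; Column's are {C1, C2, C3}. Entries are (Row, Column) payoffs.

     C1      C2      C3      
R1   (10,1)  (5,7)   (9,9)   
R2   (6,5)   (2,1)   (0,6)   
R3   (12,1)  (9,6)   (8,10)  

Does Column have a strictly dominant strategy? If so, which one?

C3

A strategy is strictly dominant if it gives Column a strictly higher payoff than every other strategy, against every choice by the opponent.
C3 strictly dominates: vs R1: 9 > each of {1, 7}; vs R2: 6 > each of {5, 1}; vs R3: 10 > each of {1, 6}.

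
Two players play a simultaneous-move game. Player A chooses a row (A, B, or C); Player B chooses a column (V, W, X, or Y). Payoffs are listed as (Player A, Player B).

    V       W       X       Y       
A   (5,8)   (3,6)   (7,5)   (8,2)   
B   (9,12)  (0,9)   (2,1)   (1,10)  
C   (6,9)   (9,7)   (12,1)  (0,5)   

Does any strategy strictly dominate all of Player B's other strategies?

V

A strategy is strictly dominant if it gives Player B a strictly higher payoff than every other strategy, against every choice by the opponent.
V strictly dominates: vs A: 8 > each of {6, 5, 2}; vs B: 12 > each of {9, 1, 10}; vs C: 9 > each of {7, 1, 5}.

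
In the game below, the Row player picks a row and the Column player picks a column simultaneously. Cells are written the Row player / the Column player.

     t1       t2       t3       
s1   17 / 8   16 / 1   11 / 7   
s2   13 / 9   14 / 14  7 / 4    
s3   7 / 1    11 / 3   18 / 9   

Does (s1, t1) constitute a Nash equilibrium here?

Yes

Holding the Column player at t1: the Row player gets 17 from s1, versus 13 from s2, 7 from s3. No profitable deviation for the Row player.
Holding the Row player at s1: the Column player gets 8 from t1, versus 1 from t2, 7 from t3. No profitable deviation for the Column player either.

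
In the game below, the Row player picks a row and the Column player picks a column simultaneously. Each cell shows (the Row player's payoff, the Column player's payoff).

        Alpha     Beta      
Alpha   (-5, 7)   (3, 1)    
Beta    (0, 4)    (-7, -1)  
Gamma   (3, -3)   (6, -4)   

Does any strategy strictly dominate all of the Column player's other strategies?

Alpha

Check whether one of the Column player's strategies beats all alternatives regardless of what the opponent does.
Alpha strictly dominates: vs Alpha: 7 > 1; vs Beta: 4 > -1; vs Gamma: -3 > -4.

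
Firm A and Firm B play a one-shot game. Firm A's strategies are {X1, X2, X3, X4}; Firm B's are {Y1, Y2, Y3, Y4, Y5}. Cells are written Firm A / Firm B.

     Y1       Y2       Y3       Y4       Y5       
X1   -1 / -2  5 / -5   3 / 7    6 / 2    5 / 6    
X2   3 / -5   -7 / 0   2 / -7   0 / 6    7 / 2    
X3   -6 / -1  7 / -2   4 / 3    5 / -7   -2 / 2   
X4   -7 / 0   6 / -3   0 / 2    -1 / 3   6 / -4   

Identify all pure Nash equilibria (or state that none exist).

(X3, Y3)

Check mutual best responses: a cell is a NE iff neither player can gain by unilaterally deviating.
Firm A's best responses — vs Y1: X2 (payoff 3); vs Y2: X3 (payoff 7); vs Y3: X3 (payoff 4); vs Y4: X1 (payoff 6); vs Y5: X2 (payoff 7).
Firm B's best responses — vs X1: Y3 (payoff 7); vs X2: Y4 (payoff 6); vs X3: Y3 (payoff 3); vs X4: Y4 (payoff 3).
The only mutual best response is (X3, Y3); neither player gains by switching there.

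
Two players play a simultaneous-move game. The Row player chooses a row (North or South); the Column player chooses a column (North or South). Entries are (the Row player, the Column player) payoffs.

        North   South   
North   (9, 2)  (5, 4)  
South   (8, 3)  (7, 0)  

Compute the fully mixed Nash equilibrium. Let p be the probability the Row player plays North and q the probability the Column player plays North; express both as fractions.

p = 3/5, q = 2/3

In a mixed NE each player is indifferent between their pure strategies, so the opponent's mix sets the indifference.
The Column player indifferent between North and South: p·2 + (1−p)·3 = p·4 + (1−p)·0 ⟹ 3 + (-1)p = 0 + 4p ⟹ p = 3/5.
The Row player indifferent between North and South: q·9 + (1−q)·5 = q·8 + (1−q)·7 ⟹ 5 + 4q = 7 + 1q ⟹ q = 2/3.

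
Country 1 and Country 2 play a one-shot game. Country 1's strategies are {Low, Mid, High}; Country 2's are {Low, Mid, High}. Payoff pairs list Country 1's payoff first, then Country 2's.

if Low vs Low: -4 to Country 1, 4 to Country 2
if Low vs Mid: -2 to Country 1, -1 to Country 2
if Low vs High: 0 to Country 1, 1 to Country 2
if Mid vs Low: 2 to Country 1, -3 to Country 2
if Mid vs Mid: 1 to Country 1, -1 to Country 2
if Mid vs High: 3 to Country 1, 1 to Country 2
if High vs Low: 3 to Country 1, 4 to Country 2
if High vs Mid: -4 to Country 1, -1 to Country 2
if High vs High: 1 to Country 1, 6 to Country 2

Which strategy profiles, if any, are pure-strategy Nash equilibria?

A profile is a Nash equilibrium when each player is best-responding to the other.
Country 1's best responses — vs Low: High (payoff 3); vs Mid: Mid (payoff 1); vs High: Mid (payoff 3).
Country 2's best responses — vs Low: Low (payoff 4); vs Mid: High (payoff 1); vs High: High (payoff 6).
The only mutual best response is (Mid, High); neither player gains by switching there.

(Mid, High)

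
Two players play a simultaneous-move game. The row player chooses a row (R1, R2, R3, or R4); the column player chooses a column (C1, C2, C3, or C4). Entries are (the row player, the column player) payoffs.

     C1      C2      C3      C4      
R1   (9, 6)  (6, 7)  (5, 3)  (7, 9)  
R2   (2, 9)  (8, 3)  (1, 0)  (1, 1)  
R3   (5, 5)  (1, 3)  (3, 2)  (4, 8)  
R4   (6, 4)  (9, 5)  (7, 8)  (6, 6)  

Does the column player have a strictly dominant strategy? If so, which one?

A strategy is strictly dominant if it gives the column player a strictly higher payoff than every other strategy, against every choice by the opponent.
C1 is not dominant: against R1, C2 gives 7 > 6.
C2 is not dominant: against R1, C4 gives 9 > 7.
C3 is not dominant: against R1, C1 gives 6 > 3.
C4 is not dominant: against R2, C1 gives 9 > 1.
No single strategy is best against every opponent action.

None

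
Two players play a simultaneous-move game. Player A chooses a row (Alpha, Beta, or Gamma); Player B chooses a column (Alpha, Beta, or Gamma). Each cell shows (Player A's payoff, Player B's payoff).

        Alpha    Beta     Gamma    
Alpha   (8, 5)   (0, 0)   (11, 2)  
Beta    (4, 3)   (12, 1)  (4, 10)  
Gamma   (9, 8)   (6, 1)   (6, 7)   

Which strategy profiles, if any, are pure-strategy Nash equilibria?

(Gamma, Alpha)

Find each player's best response to every opponent strategy; NE are the intersections.
Player A's best responses — vs Alpha: Gamma (payoff 9); vs Beta: Beta (payoff 12); vs Gamma: Alpha (payoff 11).
Player B's best responses — vs Alpha: Alpha (payoff 5); vs Beta: Gamma (payoff 10); vs Gamma: Alpha (payoff 8).
The only mutual best response is (Gamma, Alpha); neither player gains by switching there.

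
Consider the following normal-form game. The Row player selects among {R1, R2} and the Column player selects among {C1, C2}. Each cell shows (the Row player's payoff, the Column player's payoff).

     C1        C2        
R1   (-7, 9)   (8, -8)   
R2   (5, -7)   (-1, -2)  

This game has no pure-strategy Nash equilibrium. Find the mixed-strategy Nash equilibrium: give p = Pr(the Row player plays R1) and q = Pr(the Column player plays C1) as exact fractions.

p = 5/22, q = 3/7

In a mixed NE each player is indifferent between their pure strategies, so the opponent's mix sets the indifference.
The Column player indifferent between C1 and C2: p·9 + (1−p)·(-7) = p·(-8) + (1−p)·(-2) ⟹ (-7) + 16p = (-2) + (-6)p ⟹ p = 5/22.
The Row player indifferent between R1 and R2: q·(-7) + (1−q)·8 = q·5 + (1−q)·(-1) ⟹ 8 + (-15)q = (-1) + 6q ⟹ q = 3/7.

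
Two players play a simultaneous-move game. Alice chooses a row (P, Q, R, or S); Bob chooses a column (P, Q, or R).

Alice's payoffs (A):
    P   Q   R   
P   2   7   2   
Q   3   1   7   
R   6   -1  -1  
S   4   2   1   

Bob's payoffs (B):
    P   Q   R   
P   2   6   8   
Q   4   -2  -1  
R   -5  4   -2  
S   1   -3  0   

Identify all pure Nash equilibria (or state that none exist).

There is no pure-strategy Nash equilibrium

A profile is a Nash equilibrium when each player is best-responding to the other.
Alice's best responses — vs P: R (payoff 6); vs Q: P (payoff 7); vs R: Q (payoff 7).
Bob's best responses — vs P: R (payoff 8); vs Q: P (payoff 4); vs R: Q (payoff 4); vs S: P (payoff 1).
No cell has both players best-responding. For instance, Alice's best reply to P is R, but against R Bob prefers Q over P.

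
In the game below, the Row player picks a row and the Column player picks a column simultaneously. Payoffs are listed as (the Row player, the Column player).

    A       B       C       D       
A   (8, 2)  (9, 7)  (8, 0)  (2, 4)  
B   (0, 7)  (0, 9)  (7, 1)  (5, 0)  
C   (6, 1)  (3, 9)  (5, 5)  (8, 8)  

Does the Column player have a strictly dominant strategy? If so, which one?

A strategy is strictly dominant if it gives the Column player a strictly higher payoff than every other strategy, against every choice by the opponent.
B strictly dominates: vs A: 7 > each of {2, 0, 4}; vs B: 9 > each of {7, 1, 0}; vs C: 9 > each of {1, 5, 8}.

B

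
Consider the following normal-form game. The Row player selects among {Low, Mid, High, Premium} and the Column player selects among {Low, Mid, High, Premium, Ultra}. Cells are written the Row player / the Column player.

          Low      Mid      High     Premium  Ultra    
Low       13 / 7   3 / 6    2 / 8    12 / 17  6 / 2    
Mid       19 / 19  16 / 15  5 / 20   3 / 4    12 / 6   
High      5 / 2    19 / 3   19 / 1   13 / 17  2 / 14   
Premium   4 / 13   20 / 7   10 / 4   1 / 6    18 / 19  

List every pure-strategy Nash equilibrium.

(High, Premium) and (Premium, Ultra)

Check mutual best responses: a cell is a NE iff neither player can gain by unilaterally deviating.
The Row player's best responses — vs Low: Mid (payoff 19); vs Mid: Premium (payoff 20); vs High: High (payoff 19); vs Premium: High (payoff 13); vs Ultra: Premium (payoff 18).
The Column player's best responses — vs Low: Premium (payoff 17); vs Mid: High (payoff 20); vs High: Premium (payoff 17); vs Premium: Ultra (payoff 19).
Mutual best responses occur at (High, Premium) and (Premium, Ultra); at each, neither player gains by switching.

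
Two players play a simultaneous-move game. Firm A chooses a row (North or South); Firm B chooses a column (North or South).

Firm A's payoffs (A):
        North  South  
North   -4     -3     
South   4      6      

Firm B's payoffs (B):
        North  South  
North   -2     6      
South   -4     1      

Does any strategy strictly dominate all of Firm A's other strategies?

A strategy is strictly dominant if it gives Firm A a strictly higher payoff than every other strategy, against every choice by the opponent.
South strictly dominates: vs North: 4 > -4; vs South: 6 > -3.

South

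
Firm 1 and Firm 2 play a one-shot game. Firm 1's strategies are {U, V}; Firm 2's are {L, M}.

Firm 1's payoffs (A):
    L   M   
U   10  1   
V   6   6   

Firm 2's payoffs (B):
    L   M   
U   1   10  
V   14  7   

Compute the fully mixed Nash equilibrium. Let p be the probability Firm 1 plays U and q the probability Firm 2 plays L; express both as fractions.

Each player's mixing probability is pinned down by making the *other* player indifferent.
Firm 2 indifferent between L and M: p·1 + (1−p)·14 = p·10 + (1−p)·7 ⟹ 14 + (-13)p = 7 + 3p ⟹ p = 7/16.
Firm 1 indifferent between U and V: q·10 + (1−q)·1 = q·6 + (1−q)·6 ⟹ 1 + 9q = 6 + 0q ⟹ q = 5/9.

p = 7/16, q = 5/9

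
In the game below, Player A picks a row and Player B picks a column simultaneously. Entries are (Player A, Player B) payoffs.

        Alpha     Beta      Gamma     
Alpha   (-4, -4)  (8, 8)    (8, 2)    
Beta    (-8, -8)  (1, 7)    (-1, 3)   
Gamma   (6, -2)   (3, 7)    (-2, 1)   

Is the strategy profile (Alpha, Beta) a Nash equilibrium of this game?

Holding Player B at Beta: Player A gets 8 from Alpha, versus 1 from Beta, 3 from Gamma. No profitable deviation for Player A.
Holding Player A at Alpha: Player B gets 8 from Beta, versus -4 from Alpha, 2 from Gamma. No profitable deviation for Player B either.

Yes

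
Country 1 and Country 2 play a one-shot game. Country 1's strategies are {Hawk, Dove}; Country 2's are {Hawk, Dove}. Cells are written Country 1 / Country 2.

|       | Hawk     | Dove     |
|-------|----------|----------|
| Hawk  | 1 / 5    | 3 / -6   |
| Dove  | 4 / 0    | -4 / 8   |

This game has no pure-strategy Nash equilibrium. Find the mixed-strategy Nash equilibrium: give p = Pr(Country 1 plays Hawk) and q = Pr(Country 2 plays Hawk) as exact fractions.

p = 8/19, q = 7/10

In a mixed NE each player is indifferent between their pure strategies, so the opponent's mix sets the indifference.
Country 2 indifferent between Hawk and Dove: p·5 + (1−p)·0 = p·(-6) + (1−p)·8 ⟹ 0 + 5p = 8 + (-14)p ⟹ p = 8/19.
Country 1 indifferent between Hawk and Dove: q·1 + (1−q)·3 = q·4 + (1−q)·(-4) ⟹ 3 + (-2)q = (-4) + 8q ⟹ q = 7/10.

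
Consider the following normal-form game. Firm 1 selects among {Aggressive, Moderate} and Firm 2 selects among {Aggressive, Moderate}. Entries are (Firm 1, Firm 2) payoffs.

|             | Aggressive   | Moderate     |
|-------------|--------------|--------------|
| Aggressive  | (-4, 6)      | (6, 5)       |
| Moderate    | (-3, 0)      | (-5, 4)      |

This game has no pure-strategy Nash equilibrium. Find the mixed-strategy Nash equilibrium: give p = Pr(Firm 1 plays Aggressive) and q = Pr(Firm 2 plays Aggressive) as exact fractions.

Each player's mixing probability is pinned down by making the *other* player indifferent.
Firm 2 indifferent between Aggressive and Moderate: p·6 + (1−p)·0 = p·5 + (1−p)·4 ⟹ 0 + 6p = 4 + 1p ⟹ p = 4/5.
Firm 1 indifferent between Aggressive and Moderate: q·(-4) + (1−q)·6 = q·(-3) + (1−q)·(-5) ⟹ 6 + (-10)q = (-5) + 2q ⟹ q = 11/12.

p = 4/5, q = 11/12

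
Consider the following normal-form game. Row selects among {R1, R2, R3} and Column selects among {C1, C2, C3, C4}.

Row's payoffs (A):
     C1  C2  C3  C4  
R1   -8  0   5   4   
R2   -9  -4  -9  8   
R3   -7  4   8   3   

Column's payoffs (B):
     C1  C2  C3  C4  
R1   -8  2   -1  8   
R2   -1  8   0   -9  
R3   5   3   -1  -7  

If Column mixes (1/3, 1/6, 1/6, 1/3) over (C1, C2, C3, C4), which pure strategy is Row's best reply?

Row's best reply maximizes expected payoff against the mix.
R1: (1/3)·(-8) + (1/6)·0 + (1/6)·5 + (1/3)·4 = -1/2
R2: (1/3)·(-9) + (1/6)·(-4) + (1/6)·(-9) + (1/3)·8 = -5/2
R3: (1/3)·(-7) + (1/6)·4 + (1/6)·8 + (1/3)·3 = 2/3
Highest expected payoff is 2/3, from R3.

R3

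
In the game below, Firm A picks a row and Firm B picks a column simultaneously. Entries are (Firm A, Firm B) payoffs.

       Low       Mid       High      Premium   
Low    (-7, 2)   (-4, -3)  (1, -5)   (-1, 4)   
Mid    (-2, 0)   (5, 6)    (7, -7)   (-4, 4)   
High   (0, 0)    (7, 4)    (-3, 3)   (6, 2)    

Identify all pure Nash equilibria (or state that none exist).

Find each player's best response to every opponent strategy; NE are the intersections.
Firm A's best responses — vs Low: High (payoff 0); vs Mid: High (payoff 7); vs High: Mid (payoff 7); vs Premium: High (payoff 6).
Firm B's best responses — vs Low: Premium (payoff 4); vs Mid: Mid (payoff 6); vs High: Mid (payoff 4).
The only mutual best response is (High, Mid); neither player gains by switching there.

(High, Mid)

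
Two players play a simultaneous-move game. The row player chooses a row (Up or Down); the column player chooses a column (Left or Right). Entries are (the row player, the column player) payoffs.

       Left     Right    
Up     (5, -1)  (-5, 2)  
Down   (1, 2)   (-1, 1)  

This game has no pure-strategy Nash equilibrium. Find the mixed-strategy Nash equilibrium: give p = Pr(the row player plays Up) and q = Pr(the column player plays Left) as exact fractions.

p = 1/4, q = 1/2

In a mixed NE each player is indifferent between their pure strategies, so the opponent's mix sets the indifference.
The column player indifferent between Left and Right: p·(-1) + (1−p)·2 = p·2 + (1−p)·1 ⟹ 2 + (-3)p = 1 + 1p ⟹ p = 1/4.
The row player indifferent between Up and Down: q·5 + (1−q)·(-5) = q·1 + (1−q)·(-1) ⟹ (-5) + 10q = (-1) + 2q ⟹ q = 1/2.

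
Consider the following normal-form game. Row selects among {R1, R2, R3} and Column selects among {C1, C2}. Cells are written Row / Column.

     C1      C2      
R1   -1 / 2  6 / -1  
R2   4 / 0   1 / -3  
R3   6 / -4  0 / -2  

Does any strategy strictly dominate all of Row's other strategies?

A strategy is strictly dominant if it gives Row a strictly higher payoff than every other strategy, against every choice by the opponent.
R1 is not dominant: against C1, R2 gives 4 > -1.
R2 is not dominant: against C1, R3 gives 6 > 4.
R3 is not dominant: against C2, R1 gives 6 > 0.
No single strategy is best against every opponent action.

No strictly dominant strategy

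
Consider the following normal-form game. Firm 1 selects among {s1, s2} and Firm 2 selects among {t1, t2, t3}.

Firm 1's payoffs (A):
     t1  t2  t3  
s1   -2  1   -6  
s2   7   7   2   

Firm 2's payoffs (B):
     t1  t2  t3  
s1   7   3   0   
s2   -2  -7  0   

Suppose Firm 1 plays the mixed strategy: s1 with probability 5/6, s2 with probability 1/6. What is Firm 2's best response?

t1

Compute Firm 2's expected payoff from each pure strategy against the given mix.
t1: (5/6)·7 + (1/6)·(-2) = 11/2
t2: (5/6)·3 + (1/6)·(-7) = 4/3
t3: (5/6)·0 + (1/6)·0 = 0
Highest expected payoff is 11/2, from t1.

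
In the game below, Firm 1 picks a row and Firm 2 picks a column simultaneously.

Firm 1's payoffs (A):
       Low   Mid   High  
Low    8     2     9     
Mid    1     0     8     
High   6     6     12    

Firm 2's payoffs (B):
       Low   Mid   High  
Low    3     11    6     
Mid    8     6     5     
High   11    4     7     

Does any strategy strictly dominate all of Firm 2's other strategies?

A strategy is strictly dominant if it gives Firm 2 a strictly higher payoff than every other strategy, against every choice by the opponent.
Low is not dominant: against Low, Mid gives 11 > 3.
Mid is not dominant: against Mid, Low gives 8 > 6.
High is not dominant: against Low, Mid gives 11 > 6.
No single strategy is best against every opponent action.

None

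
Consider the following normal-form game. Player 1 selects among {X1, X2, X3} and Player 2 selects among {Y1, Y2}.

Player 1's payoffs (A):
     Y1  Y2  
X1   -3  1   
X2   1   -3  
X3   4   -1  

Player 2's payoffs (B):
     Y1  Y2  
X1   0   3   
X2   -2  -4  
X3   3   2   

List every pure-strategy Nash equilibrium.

(X1, Y2) and (X3, Y1)

Check mutual best responses: a cell is a NE iff neither player can gain by unilaterally deviating.
Player 1's best responses — vs Y1: X3 (payoff 4); vs Y2: X1 (payoff 1).
Player 2's best responses — vs X1: Y2 (payoff 3); vs X2: Y1 (payoff -2); vs X3: Y1 (payoff 3).
Mutual best responses occur at (X1, Y2) and (X3, Y1); at each, neither player gains by switching.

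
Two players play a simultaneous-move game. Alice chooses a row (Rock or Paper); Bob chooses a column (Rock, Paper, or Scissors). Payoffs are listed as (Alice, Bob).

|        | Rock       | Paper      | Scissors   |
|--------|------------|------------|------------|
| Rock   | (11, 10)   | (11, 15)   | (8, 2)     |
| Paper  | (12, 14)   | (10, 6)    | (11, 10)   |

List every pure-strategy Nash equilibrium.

Find each player's best response to every opponent strategy; NE are the intersections.
Alice's best responses — vs Rock: Paper (payoff 12); vs Paper: Rock (payoff 11); vs Scissors: Paper (payoff 11).
Bob's best responses — vs Rock: Paper (payoff 15); vs Paper: Rock (payoff 14).
Mutual best responses occur at (Rock, Paper) and (Paper, Rock); at each, neither player gains by switching.

(Rock, Paper) and (Paper, Rock)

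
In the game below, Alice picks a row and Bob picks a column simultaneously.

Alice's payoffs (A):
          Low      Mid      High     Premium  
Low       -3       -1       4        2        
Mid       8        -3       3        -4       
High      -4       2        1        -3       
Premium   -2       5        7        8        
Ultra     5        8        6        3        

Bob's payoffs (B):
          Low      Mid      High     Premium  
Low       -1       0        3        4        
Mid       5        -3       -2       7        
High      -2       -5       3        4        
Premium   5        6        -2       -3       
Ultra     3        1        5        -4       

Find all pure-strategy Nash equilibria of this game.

Check mutual best responses: a cell is a NE iff neither player can gain by unilaterally deviating.
Alice's best responses — vs Low: Mid (payoff 8); vs Mid: Ultra (payoff 8); vs High: Premium (payoff 7); vs Premium: Premium (payoff 8).
Bob's best responses — vs Low: Premium (payoff 4); vs Mid: Premium (payoff 7); vs High: Premium (payoff 4); vs Premium: Mid (payoff 6); vs Ultra: High (payoff 5).
No cell has both players best-responding. For instance, Alice's best reply to Low is Mid, but against Mid Bob prefers Premium over Low.

None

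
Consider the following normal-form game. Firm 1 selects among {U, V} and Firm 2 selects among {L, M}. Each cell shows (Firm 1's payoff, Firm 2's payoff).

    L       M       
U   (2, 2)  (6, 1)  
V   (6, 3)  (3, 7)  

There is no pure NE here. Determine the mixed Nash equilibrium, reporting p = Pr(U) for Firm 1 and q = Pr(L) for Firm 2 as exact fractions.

Each player's mixing probability is pinned down by making the *other* player indifferent.
Firm 2 indifferent between L and M: p·2 + (1−p)·3 = p·1 + (1−p)·7 ⟹ 3 + (-1)p = 7 + (-6)p ⟹ p = 4/5.
Firm 1 indifferent between U and V: q·2 + (1−q)·6 = q·6 + (1−q)·3 ⟹ 6 + (-4)q = 3 + 3q ⟹ q = 3/7.

p = 4/5, q = 3/7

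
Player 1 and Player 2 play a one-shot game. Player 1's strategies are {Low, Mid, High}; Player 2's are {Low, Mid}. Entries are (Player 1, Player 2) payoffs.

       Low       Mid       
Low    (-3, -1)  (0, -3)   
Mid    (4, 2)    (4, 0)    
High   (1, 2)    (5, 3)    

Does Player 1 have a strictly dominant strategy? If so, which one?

Check whether one of Player 1's strategies beats all alternatives regardless of what the opponent does.
Low is not dominant: against Low, Mid gives 4 > -3.
Mid is not dominant: against Mid, High gives 5 > 4.
High is not dominant: against Low, Mid gives 4 > 1.
No single strategy is best against every opponent action.

No strictly dominant strategy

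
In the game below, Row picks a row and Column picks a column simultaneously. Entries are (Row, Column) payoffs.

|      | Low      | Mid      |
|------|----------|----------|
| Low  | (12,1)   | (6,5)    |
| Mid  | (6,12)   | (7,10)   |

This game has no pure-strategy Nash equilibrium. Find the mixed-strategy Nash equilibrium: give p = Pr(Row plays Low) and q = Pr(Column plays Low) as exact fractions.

p = 1/3, q = 1/7

In a mixed NE each player is indifferent between their pure strategies, so the opponent's mix sets the indifference.
Column indifferent between Low and Mid: p·1 + (1−p)·12 = p·5 + (1−p)·10 ⟹ 12 + (-11)p = 10 + (-5)p ⟹ p = 1/3.
Row indifferent between Low and Mid: q·12 + (1−q)·6 = q·6 + (1−q)·7 ⟹ 6 + 6q = 7 + (-1)q ⟹ q = 1/7.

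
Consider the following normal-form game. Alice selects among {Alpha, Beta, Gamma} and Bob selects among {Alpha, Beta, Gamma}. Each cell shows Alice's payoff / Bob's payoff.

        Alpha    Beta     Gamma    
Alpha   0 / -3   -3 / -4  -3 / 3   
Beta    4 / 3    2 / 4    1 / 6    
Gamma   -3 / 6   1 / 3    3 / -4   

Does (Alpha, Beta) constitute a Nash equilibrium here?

No

Holding Bob at Beta: Alice gets -3 from Alpha but could get 2 by switching to Beta. Alice has a profitable deviation.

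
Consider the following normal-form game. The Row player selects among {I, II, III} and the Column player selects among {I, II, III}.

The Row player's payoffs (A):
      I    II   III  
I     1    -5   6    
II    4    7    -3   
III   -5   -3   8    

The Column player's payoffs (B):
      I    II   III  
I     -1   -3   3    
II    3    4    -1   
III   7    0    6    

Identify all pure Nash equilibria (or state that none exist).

Check mutual best responses: a cell is a NE iff neither player can gain by unilaterally deviating.
The Row player's best responses — vs I: II (payoff 4); vs II: II (payoff 7); vs III: III (payoff 8).
The Column player's best responses — vs I: III (payoff 3); vs II: II (payoff 4); vs III: I (payoff 7).
The only mutual best response is (II, II); neither player gains by switching there.

(II, II)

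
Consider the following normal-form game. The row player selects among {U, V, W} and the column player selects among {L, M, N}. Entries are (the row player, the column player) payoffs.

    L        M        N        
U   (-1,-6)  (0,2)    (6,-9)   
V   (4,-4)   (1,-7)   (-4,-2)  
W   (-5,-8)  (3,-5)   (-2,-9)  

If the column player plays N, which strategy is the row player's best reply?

U

With the column player fixed at N, the row player's payoffs are: U → 6, V → -4, W → -2.
The maximum is 6, achieved by U.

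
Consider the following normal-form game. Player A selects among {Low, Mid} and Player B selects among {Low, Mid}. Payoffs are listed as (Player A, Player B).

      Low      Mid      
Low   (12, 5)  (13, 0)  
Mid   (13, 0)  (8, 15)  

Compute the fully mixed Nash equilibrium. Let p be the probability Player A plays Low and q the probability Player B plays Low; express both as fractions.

p = 3/4, q = 5/6

In a mixed NE each player is indifferent between their pure strategies, so the opponent's mix sets the indifference.
Player B indifferent between Low and Mid: p·5 + (1−p)·0 = p·0 + (1−p)·15 ⟹ 0 + 5p = 15 + (-15)p ⟹ p = 3/4.
Player A indifferent between Low and Mid: q·12 + (1−q)·13 = q·13 + (1−q)·8 ⟹ 13 + (-1)q = 8 + 5q ⟹ q = 5/6.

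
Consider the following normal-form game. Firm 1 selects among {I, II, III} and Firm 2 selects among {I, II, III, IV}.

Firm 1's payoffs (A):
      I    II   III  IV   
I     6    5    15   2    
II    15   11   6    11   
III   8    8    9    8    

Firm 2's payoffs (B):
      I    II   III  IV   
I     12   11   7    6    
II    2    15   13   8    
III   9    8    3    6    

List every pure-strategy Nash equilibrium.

(II, II)

A profile is a Nash equilibrium when each player is best-responding to the other.
Firm 1's best responses — vs I: II (payoff 15); vs II: II (payoff 11); vs III: I (payoff 15); vs IV: II (payoff 11).
Firm 2's best responses — vs I: I (payoff 12); vs II: II (payoff 15); vs III: I (payoff 9).
The only mutual best response is (II, II); neither player gains by switching there.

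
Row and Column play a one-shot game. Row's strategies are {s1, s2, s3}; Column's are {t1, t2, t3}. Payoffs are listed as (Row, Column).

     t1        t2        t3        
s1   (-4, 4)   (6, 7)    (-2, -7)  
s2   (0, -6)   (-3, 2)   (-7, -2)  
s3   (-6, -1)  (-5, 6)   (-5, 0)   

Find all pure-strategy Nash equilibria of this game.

Check mutual best responses: a cell is a NE iff neither player can gain by unilaterally deviating.
Row's best responses — vs t1: s2 (payoff 0); vs t2: s1 (payoff 6); vs t3: s1 (payoff -2).
Column's best responses — vs s1: t2 (payoff 7); vs s2: t2 (payoff 2); vs s3: t2 (payoff 6).
The only mutual best response is (s1, t2); neither player gains by switching there.

(s1, t2)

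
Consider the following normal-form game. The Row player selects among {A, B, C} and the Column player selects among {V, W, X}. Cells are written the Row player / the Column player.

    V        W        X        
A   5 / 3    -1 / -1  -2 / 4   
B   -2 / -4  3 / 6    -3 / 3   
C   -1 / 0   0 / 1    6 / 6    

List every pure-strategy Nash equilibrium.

(B, W) and (C, X)

Find each player's best response to every opponent strategy; NE are the intersections.
The Row player's best responses — vs V: A (payoff 5); vs W: B (payoff 3); vs X: C (payoff 6).
The Column player's best responses — vs A: X (payoff 4); vs B: W (payoff 6); vs C: X (payoff 6).
Mutual best responses occur at (B, W) and (C, X); at each, neither player gains by switching.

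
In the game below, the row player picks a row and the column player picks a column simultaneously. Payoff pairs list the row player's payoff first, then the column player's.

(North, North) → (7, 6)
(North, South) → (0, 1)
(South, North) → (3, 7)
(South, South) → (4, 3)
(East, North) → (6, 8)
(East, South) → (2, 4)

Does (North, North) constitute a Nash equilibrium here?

Holding the column player at North: the row player gets 7 from North, versus 3 from South, 6 from East. No profitable deviation for the row player.
Holding the row player at North: the column player gets 6 from North, versus 1 from South. No profitable deviation for the column player either.

Yes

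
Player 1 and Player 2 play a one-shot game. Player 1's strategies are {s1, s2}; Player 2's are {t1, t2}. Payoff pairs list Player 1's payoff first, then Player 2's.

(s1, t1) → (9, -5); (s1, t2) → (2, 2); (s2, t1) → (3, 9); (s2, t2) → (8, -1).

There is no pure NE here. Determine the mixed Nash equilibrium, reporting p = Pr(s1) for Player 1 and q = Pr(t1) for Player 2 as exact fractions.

p = 10/17, q = 1/2

In a mixed NE each player is indifferent between their pure strategies, so the opponent's mix sets the indifference.
Player 2 indifferent between t1 and t2: p·(-5) + (1−p)·9 = p·2 + (1−p)·(-1) ⟹ 9 + (-14)p = (-1) + 3p ⟹ p = 10/17.
Player 1 indifferent between s1 and s2: q·9 + (1−q)·2 = q·3 + (1−q)·8 ⟹ 2 + 7q = 8 + (-5)q ⟹ q = 1/2.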